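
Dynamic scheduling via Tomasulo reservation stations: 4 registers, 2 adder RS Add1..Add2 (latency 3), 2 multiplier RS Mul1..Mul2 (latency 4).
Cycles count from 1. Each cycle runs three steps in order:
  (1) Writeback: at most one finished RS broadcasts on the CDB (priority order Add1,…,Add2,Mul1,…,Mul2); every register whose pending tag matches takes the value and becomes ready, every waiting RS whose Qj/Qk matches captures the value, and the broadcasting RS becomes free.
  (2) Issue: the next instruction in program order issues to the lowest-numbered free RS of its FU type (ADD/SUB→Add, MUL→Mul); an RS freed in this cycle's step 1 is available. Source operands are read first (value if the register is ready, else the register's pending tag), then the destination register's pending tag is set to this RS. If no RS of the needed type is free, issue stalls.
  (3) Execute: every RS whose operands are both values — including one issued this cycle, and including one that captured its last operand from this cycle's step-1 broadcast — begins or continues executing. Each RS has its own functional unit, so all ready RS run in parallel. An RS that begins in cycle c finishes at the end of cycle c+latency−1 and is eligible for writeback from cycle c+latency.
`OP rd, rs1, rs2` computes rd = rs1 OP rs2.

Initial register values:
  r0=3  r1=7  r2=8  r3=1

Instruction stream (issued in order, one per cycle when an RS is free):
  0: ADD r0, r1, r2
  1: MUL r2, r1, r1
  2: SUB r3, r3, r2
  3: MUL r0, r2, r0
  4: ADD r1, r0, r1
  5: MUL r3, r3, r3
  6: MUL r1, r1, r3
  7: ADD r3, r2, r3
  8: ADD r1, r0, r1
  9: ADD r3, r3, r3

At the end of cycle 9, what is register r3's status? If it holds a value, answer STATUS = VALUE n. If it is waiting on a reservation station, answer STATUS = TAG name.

cycle 1: issue ADD r0<-Add1 // r0:Add1,r1:7,r2:8,r3:1
cycle 2: issue MUL r2<-Mul1 // r0:Add1,r1:7,r2:Mul1,r3:1
cycle 3: issue SUB r3<-Add2 // r0:Add1,r1:7,r2:Mul1,r3:Add2
cycle 4: CDB Add1=15; issue MUL r0<-Mul2 // r0:Mul2,r1:7,r2:Mul1,r3:Add2
cycle 5: issue ADD r1<-Add1 // r0:Mul2,r1:Add1,r2:Mul1,r3:Add2
cycle 6: CDB Mul1=49; issue MUL r3<-Mul1 // r0:Mul2,r1:Add1,r2:49,r3:Mul1
cycle 7: stall // r0:Mul2,r1:Add1,r2:49,r3:Mul1
cycle 8: stall // r0:Mul2,r1:Add1,r2:49,r3:Mul1
cycle 9: CDB Add2=-48; stall // r0:Mul2,r1:Add1,r2:49,r3:Mul1

STATUS = TAG Mul1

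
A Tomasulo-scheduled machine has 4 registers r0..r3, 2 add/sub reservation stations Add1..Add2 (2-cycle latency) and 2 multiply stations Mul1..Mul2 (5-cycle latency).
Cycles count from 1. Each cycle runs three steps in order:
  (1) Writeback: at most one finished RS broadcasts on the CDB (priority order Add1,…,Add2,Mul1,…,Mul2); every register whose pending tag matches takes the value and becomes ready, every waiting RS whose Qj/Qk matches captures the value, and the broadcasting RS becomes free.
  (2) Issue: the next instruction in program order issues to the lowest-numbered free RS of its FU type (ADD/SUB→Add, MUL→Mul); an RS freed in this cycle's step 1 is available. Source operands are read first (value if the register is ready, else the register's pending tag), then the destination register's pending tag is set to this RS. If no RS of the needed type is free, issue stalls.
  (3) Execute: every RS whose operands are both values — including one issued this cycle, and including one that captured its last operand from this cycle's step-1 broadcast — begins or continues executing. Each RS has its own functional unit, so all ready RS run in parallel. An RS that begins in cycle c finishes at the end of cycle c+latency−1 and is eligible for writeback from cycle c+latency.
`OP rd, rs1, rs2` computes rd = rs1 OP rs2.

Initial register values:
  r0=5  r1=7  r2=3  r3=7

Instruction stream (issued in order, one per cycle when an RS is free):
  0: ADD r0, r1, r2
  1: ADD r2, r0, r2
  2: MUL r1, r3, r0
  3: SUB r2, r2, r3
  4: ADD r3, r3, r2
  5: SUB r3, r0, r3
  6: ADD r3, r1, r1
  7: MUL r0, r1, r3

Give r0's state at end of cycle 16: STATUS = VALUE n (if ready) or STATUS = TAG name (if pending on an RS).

cycle 1: issue ADD r0<-Add1 // r0:Add1,r1:7,r2:3,r3:7
cycle 2: issue ADD r2<-Add2 // r0:Add1,r1:7,r2:Add2,r3:7
cycle 3: CDB Add1=10; issue MUL r1<-Mul1 // r0:10,r1:Mul1,r2:Add2,r3:7
cycle 4: issue SUB r2<-Add1 // r0:10,r1:Mul1,r2:Add1,r3:7
cycle 5: CDB Add2=13; issue ADD r3<-Add2 // r0:10,r1:Mul1,r2:Add1,r3:Add2
cycle 6: stall // r0:10,r1:Mul1,r2:Add1,r3:Add2
cycle 7: CDB Add1=6; issue SUB r3<-Add1 // r0:10,r1:Mul1,r2:6,r3:Add1
cycle 8: CDB Mul1=70; stall // r0:10,r1:70,r2:6,r3:Add1
cycle 9: CDB Add2=13; issue ADD r3<-Add2 // r0:10,r1:70,r2:6,r3:Add2
cycle 10: issue MUL r0<-Mul1 // r0:Mul1,r1:70,r2:6,r3:Add2
cycle 11: CDB Add1=-3 // r0:Mul1,r1:70,r2:6,r3:Add2
cycle 12: CDB Add2=140 // r0:Mul1,r1:70,r2:6,r3:140
cycle 13: - // r0:Mul1,r1:70,r2:6,r3:140
cycle 14: - // r0:Mul1,r1:70,r2:6,r3:140
cycle 15: - // r0:Mul1,r1:70,r2:6,r3:140
cycle 16: - // r0:Mul1,r1:70,r2:6,r3:140

STATUS = TAG Mul1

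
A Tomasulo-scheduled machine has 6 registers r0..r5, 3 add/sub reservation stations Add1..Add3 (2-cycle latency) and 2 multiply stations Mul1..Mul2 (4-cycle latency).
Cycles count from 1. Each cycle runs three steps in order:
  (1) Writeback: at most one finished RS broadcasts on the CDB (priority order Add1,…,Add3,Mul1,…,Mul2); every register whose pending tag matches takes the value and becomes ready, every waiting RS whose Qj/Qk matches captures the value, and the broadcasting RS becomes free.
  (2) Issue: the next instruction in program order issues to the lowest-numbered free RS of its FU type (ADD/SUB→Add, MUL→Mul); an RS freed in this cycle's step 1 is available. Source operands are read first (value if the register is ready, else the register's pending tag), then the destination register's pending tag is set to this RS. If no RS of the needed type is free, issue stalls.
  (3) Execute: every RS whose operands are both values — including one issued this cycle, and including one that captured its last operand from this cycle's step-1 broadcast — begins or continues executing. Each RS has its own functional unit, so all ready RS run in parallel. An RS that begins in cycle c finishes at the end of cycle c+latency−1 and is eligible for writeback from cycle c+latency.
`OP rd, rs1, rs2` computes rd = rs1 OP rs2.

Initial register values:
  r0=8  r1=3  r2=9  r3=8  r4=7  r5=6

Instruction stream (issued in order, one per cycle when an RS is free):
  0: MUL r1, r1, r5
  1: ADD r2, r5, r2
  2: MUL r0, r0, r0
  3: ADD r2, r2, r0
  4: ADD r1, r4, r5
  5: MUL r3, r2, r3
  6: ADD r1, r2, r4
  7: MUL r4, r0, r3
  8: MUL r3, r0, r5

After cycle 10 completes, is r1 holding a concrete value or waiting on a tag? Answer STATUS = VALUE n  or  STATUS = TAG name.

c1: issue MUL r1<-Mul1 | r0:8,r1:Mul1,r2:9,r3:8,r4:7,r5:6
c2: issue ADD r2<-Add1 | r0:8,r1:Mul1,r2:Add1,r3:8,r4:7,r5:6
c3: issue MUL r0<-Mul2 | r0:Mul2,r1:Mul1,r2:Add1,r3:8,r4:7,r5:6
c4: CDB Add1=15; issue ADD r2<-Add1 | r0:Mul2,r1:Mul1,r2:Add1,r3:8,r4:7,r5:6
c5: CDB Mul1=18; issue ADD r1<-Add2 | r0:Mul2,r1:Add2,r2:Add1,r3:8,r4:7,r5:6
c6: issue MUL r3<-Mul1 | r0:Mul2,r1:Add2,r2:Add1,r3:Mul1,r4:7,r5:6
c7: CDB Add2=13; issue ADD r1<-Add2 | r0:Mul2,r1:Add2,r2:Add1,r3:Mul1,r4:7,r5:6
c8: CDB Mul2=64; issue MUL r4<-Mul2 | r0:64,r1:Add2,r2:Add1,r3:Mul1,r4:Mul2,r5:6
c9: stall | r0:64,r1:Add2,r2:Add1,r3:Mul1,r4:Mul2,r5:6
c10: CDB Add1=79; stall | r0:64,r1:Add2,r2:79,r3:Mul1,r4:Mul2,r5:6

STATUS = TAG Add2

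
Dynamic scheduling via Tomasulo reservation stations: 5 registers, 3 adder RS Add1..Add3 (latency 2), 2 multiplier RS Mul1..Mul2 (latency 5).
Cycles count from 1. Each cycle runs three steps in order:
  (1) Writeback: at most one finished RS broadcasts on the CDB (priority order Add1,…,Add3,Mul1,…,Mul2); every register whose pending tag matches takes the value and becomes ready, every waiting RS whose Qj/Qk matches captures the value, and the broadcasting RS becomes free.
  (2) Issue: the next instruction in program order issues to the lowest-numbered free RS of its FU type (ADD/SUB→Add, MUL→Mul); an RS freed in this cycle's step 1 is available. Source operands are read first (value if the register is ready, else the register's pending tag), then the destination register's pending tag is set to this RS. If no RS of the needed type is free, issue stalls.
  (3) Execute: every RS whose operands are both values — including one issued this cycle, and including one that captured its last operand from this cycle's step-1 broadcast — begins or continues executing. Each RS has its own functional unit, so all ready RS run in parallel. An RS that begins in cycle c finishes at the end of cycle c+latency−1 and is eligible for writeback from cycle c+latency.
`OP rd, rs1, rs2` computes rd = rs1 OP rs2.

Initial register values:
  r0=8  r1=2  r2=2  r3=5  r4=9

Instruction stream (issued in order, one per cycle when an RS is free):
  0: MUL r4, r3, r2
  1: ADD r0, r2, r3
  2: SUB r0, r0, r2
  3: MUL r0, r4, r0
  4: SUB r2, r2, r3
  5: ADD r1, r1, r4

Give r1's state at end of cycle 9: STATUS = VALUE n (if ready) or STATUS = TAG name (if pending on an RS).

cycle 1: issue MUL r4<-Mul1 // r0:8,r1:2,r2:2,r3:5,r4:Mul1
cycle 2: issue ADD r0<-Add1 // r0:Add1,r1:2,r2:2,r3:5,r4:Mul1
cycle 3: issue SUB r0<-Add2 // r0:Add2,r1:2,r2:2,r3:5,r4:Mul1
cycle 4: CDB Add1=7; issue MUL r0<-Mul2 // r0:Mul2,r1:2,r2:2,r3:5,r4:Mul1
cycle 5: issue SUB r2<-Add1 // r0:Mul2,r1:2,r2:Add1,r3:5,r4:Mul1
cycle 6: CDB Add2=5; issue ADD r1<-Add2 // r0:Mul2,r1:Add2,r2:Add1,r3:5,r4:Mul1
cycle 7: CDB Add1=-3 // r0:Mul2,r1:Add2,r2:-3,r3:5,r4:Mul1
cycle 8: CDB Mul1=10 // r0:Mul2,r1:Add2,r2:-3,r3:5,r4:10
cycle 9: - // r0:Mul2,r1:Add2,r2:-3,r3:5,r4:10

STATUS = TAG Add2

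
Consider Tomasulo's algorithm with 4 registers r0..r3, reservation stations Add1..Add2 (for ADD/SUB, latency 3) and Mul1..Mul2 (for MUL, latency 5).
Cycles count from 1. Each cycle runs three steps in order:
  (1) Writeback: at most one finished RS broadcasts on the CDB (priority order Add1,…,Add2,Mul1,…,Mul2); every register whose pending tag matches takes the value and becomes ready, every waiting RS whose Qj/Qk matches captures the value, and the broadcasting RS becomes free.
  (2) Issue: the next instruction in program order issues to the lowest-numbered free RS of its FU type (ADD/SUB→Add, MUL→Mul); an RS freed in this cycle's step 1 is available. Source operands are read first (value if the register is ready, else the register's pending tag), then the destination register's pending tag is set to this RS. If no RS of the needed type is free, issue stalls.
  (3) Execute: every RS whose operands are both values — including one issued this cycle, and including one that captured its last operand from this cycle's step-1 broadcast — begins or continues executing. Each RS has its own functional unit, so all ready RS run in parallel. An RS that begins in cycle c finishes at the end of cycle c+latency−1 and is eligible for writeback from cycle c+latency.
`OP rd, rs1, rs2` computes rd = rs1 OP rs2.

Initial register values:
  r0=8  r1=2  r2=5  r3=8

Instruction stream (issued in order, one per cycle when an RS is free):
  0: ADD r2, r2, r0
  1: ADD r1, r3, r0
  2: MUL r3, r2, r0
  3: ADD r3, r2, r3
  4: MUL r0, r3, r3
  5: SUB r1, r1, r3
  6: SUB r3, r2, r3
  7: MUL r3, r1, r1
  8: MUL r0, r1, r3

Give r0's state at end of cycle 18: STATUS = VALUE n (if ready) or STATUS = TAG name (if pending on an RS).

  c1: issue ADD r2<-Add1  regs: r0:8,r1:2,r2:Add1,r3:8
  c2: issue ADD r1<-Add2  regs: r0:8,r1:Add2,r2:Add1,r3:8
  c3: issue MUL r3<-Mul1  regs: r0:8,r1:Add2,r2:Add1,r3:Mul1
  c4: CDB Add1=13; issue ADD r3<-Add1  regs: r0:8,r1:Add2,r2:13,r3:Add1
  c5: CDB Add2=16; issue MUL r0<-Mul2  regs: r0:Mul2,r1:16,r2:13,r3:Add1
  c6: issue SUB r1<-Add2  regs: r0:Mul2,r1:Add2,r2:13,r3:Add1
  c7: stall  regs: r0:Mul2,r1:Add2,r2:13,r3:Add1
  c8: stall  regs: r0:Mul2,r1:Add2,r2:13,r3:Add1
  c9: CDB Mul1=104; stall  regs: r0:Mul2,r1:Add2,r2:13,r3:Add1
  c10: stall  regs: r0:Mul2,r1:Add2,r2:13,r3:Add1
  c11: stall  regs: r0:Mul2,r1:Add2,r2:13,r3:Add1
  c12: CDB Add1=117; issue SUB r3<-Add1  regs: r0:Mul2,r1:Add2,r2:13,r3:Add1
  c13: issue MUL r3<-Mul1  regs: r0:Mul2,r1:Add2,r2:13,r3:Mul1
  c14: stall  regs: r0:Mul2,r1:Add2,r2:13,r3:Mul1
  c15: CDB Add1=-104; stall  regs: r0:Mul2,r1:Add2,r2:13,r3:Mul1
  c16: CDB Add2=-101; stall  regs: r0:Mul2,r1:-101,r2:13,r3:Mul1
  c17: CDB Mul2=13689; issue MUL r0<-Mul2  regs: r0:Mul2,r1:-101,r2:13,r3:Mul1
  c18: -  regs: r0:Mul2,r1:-101,r2:13,r3:Mul1

STATUS = TAG Mul2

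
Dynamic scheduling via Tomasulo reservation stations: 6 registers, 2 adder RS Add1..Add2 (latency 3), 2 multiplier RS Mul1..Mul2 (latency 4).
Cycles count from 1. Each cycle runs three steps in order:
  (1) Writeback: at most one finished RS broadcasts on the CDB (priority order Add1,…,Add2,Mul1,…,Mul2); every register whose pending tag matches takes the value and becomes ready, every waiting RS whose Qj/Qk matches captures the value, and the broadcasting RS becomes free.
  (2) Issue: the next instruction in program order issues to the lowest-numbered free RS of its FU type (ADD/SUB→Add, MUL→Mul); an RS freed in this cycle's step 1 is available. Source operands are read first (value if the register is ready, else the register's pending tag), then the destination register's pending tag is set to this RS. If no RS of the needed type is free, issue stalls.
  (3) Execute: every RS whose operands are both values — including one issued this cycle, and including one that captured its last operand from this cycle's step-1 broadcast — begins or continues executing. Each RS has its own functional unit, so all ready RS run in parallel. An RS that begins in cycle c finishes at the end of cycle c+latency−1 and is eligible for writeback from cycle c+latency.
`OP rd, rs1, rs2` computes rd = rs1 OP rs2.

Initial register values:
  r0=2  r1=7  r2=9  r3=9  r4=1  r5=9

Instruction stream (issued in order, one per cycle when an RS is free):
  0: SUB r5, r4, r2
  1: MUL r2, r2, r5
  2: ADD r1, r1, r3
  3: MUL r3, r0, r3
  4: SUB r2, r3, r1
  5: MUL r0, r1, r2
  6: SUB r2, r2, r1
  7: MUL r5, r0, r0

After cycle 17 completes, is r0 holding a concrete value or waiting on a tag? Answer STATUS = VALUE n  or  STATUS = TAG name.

cycle 1: issue SUB r5<-Add1 // r0:2,r1:7,r2:9,r3:9,r4:1,r5:Add1
cycle 2: issue MUL r2<-Mul1 // r0:2,r1:7,r2:Mul1,r3:9,r4:1,r5:Add1
cycle 3: issue ADD r1<-Add2 // r0:2,r1:Add2,r2:Mul1,r3:9,r4:1,r5:Add1
cycle 4: CDB Add1=-8; issue MUL r3<-Mul2 // r0:2,r1:Add2,r2:Mul1,r3:Mul2,r4:1,r5:-8
cycle 5: issue SUB r2<-Add1 // r0:2,r1:Add2,r2:Add1,r3:Mul2,r4:1,r5:-8
cycle 6: CDB Add2=16; stall // r0:2,r1:16,r2:Add1,r3:Mul2,r4:1,r5:-8
cycle 7: stall // r0:2,r1:16,r2:Add1,r3:Mul2,r4:1,r5:-8
cycle 8: CDB Mul1=-72; issue MUL r0<-Mul1 // r0:Mul1,r1:16,r2:Add1,r3:Mul2,r4:1,r5:-8
cycle 9: CDB Mul2=18; issue SUB r2<-Add2 // r0:Mul1,r1:16,r2:Add2,r3:18,r4:1,r5:-8
cycle 10: issue MUL r5<-Mul2 // r0:Mul1,r1:16,r2:Add2,r3:18,r4:1,r5:Mul2
cycle 11: - // r0:Mul1,r1:16,r2:Add2,r3:18,r4:1,r5:Mul2
cycle 12: CDB Add1=2 // r0:Mul1,r1:16,r2:Add2,r3:18,r4:1,r5:Mul2
cycle 13: - // r0:Mul1,r1:16,r2:Add2,r3:18,r4:1,r5:Mul2
cycle 14: - // r0:Mul1,r1:16,r2:Add2,r3:18,r4:1,r5:Mul2
cycle 15: CDB Add2=-14 // r0:Mul1,r1:16,r2:-14,r3:18,r4:1,r5:Mul2
cycle 16: CDB Mul1=32 // r0:32,r1:16,r2:-14,r3:18,r4:1,r5:Mul2
cycle 17: - // r0:32,r1:16,r2:-14,r3:18,r4:1,r5:Mul2

STATUS = VALUE 32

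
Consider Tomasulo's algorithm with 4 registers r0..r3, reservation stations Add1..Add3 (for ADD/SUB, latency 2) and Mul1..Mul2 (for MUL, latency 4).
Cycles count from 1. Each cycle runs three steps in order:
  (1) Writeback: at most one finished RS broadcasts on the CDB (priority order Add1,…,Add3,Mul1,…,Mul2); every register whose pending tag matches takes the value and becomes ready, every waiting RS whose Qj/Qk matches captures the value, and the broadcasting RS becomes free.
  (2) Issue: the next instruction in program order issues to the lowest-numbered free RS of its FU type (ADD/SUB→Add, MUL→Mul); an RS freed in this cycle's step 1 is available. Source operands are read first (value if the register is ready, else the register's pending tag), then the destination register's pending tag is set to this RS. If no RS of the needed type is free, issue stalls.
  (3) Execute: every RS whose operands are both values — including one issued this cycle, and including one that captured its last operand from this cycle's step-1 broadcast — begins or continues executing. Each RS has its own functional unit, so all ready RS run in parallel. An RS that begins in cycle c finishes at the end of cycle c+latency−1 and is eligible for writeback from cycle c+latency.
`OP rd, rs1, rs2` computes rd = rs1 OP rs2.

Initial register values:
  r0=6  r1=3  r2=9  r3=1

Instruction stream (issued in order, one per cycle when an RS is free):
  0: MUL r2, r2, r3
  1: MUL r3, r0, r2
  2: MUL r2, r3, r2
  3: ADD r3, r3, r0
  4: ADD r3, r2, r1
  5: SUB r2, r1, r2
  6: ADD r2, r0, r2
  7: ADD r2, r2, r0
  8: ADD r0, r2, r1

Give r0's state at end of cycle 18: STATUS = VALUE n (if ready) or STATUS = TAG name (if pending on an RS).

c1: issue MUL r2<-Mul1 | r0:6,r1:3,r2:Mul1,r3:1
c2: issue MUL r3<-Mul2 | r0:6,r1:3,r2:Mul1,r3:Mul2
c3: stall | r0:6,r1:3,r2:Mul1,r3:Mul2
c4: stall | r0:6,r1:3,r2:Mul1,r3:Mul2
c5: CDB Mul1=9; issue MUL r2<-Mul1 | r0:6,r1:3,r2:Mul1,r3:Mul2
c6: issue ADD r3<-Add1 | r0:6,r1:3,r2:Mul1,r3:Add1
c7: issue ADD r3<-Add2 | r0:6,r1:3,r2:Mul1,r3:Add2
c8: issue SUB r2<-Add3 | r0:6,r1:3,r2:Add3,r3:Add2
c9: CDB Mul2=54; stall | r0:6,r1:3,r2:Add3,r3:Add2
c10: stall | r0:6,r1:3,r2:Add3,r3:Add2
c11: CDB Add1=60; issue ADD r2<-Add1 | r0:6,r1:3,r2:Add1,r3:Add2
c12: stall | r0:6,r1:3,r2:Add1,r3:Add2
c13: CDB Mul1=486; stall | r0:6,r1:3,r2:Add1,r3:Add2
c14: stall | r0:6,r1:3,r2:Add1,r3:Add2
c15: CDB Add2=489; issue ADD r2<-Add2 | r0:6,r1:3,r2:Add2,r3:489
c16: CDB Add3=-483; issue ADD r0<-Add3 | r0:Add3,r1:3,r2:Add2,r3:489
c17: - | r0:Add3,r1:3,r2:Add2,r3:489
c18: CDB Add1=-477 | r0:Add3,r1:3,r2:Add2,r3:489

STATUS = TAG Add3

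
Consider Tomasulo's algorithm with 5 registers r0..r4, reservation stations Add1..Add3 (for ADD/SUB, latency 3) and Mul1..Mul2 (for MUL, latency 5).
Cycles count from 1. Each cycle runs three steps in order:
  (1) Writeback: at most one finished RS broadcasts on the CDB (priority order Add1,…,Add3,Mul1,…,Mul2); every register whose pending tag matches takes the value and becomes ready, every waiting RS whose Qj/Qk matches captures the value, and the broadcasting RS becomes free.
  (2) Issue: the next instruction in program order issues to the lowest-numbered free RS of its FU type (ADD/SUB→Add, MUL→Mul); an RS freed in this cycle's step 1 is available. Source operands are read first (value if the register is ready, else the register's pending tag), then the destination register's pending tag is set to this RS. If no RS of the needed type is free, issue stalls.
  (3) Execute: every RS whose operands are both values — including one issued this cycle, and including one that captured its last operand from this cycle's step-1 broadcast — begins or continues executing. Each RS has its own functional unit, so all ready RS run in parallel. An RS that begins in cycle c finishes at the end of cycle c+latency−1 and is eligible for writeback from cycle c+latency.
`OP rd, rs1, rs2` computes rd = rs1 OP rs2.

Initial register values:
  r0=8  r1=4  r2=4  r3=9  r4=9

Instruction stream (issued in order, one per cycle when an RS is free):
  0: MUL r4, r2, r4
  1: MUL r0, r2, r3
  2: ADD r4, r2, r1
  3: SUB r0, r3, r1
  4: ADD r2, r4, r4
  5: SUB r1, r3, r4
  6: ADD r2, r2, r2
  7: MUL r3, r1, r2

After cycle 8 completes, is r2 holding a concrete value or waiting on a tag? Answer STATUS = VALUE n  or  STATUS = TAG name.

  c1: issue MUL r4<-Mul1  regs: r0:8,r1:4,r2:4,r3:9,r4:Mul1
  c2: issue MUL r0<-Mul2  regs: r0:Mul2,r1:4,r2:4,r3:9,r4:Mul1
  c3: issue ADD r4<-Add1  regs: r0:Mul2,r1:4,r2:4,r3:9,r4:Add1
  c4: issue SUB r0<-Add2  regs: r0:Add2,r1:4,r2:4,r3:9,r4:Add1
  c5: issue ADD r2<-Add3  regs: r0:Add2,r1:4,r2:Add3,r3:9,r4:Add1
  c6: CDB Add1=8; issue SUB r1<-Add1  regs: r0:Add2,r1:Add1,r2:Add3,r3:9,r4:8
  c7: CDB Add2=5; issue ADD r2<-Add2  regs: r0:5,r1:Add1,r2:Add2,r3:9,r4:8
  c8: CDB Mul1=36; issue MUL r3<-Mul1  regs: r0:5,r1:Add1,r2:Add2,r3:Mul1,r4:8

STATUS = TAG Add2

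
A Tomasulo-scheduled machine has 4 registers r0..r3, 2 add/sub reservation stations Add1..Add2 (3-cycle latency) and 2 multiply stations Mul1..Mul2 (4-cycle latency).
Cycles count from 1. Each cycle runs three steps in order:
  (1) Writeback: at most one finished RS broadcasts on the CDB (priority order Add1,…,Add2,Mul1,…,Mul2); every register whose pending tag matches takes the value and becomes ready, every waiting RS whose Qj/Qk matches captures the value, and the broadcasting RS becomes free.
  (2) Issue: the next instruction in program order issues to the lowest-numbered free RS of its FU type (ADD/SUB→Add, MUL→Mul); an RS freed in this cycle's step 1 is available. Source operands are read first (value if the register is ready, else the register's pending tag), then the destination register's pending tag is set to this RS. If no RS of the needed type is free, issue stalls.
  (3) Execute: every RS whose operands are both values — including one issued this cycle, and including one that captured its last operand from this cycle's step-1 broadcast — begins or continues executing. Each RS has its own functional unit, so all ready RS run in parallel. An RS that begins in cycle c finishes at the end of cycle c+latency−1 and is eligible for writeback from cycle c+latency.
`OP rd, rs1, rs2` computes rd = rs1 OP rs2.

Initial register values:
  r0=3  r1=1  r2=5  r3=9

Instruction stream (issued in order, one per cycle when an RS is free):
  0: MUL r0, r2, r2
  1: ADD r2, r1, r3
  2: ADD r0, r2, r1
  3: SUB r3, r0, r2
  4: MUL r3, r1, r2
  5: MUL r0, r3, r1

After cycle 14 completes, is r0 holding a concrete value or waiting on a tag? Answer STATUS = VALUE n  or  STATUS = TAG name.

STATUS = VALUE 10

cycle 1: issue MUL r0<-Mul1 // r0:Mul1,r1:1,r2:5,r3:9
cycle 2: issue ADD r2<-Add1 // r0:Mul1,r1:1,r2:Add1,r3:9
cycle 3: issue ADD r0<-Add2 // r0:Add2,r1:1,r2:Add1,r3:9
cycle 4: stall // r0:Add2,r1:1,r2:Add1,r3:9
cycle 5: CDB Add1=10; issue SUB r3<-Add1 // r0:Add2,r1:1,r2:10,r3:Add1
cycle 6: CDB Mul1=25; issue MUL r3<-Mul1 // r0:Add2,r1:1,r2:10,r3:Mul1
cycle 7: issue MUL r0<-Mul2 // r0:Mul2,r1:1,r2:10,r3:Mul1
cycle 8: CDB Add2=11 // r0:Mul2,r1:1,r2:10,r3:Mul1
cycle 9: - // r0:Mul2,r1:1,r2:10,r3:Mul1
cycle 10: CDB Mul1=10 // r0:Mul2,r1:1,r2:10,r3:10
cycle 11: CDB Add1=1 // r0:Mul2,r1:1,r2:10,r3:10
cycle 12: - // r0:Mul2,r1:1,r2:10,r3:10
cycle 13: - // r0:Mul2,r1:1,r2:10,r3:10
cycle 14: CDB Mul2=10 // r0:10,r1:1,r2:10,r3:10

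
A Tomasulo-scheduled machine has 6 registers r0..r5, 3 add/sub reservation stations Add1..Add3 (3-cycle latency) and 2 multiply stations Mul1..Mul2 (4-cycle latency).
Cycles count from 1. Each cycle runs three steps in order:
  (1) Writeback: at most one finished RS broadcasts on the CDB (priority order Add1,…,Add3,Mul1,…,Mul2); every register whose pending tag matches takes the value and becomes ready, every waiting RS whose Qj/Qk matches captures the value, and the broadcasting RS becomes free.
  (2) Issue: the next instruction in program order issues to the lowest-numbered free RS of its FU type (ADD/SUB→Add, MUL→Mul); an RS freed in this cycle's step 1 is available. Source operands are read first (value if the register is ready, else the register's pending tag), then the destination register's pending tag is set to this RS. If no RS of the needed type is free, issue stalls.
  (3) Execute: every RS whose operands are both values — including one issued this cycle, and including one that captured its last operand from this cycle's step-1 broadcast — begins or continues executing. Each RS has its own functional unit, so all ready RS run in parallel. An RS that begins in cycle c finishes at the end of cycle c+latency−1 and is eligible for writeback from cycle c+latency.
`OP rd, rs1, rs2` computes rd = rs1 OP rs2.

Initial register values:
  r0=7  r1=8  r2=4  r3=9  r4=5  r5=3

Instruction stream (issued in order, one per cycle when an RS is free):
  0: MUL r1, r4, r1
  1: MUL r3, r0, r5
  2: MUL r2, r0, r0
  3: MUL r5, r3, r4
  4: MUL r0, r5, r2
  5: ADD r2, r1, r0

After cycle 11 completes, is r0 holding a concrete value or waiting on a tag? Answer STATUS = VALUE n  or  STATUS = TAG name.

STATUS = TAG Mul1

c1: issue MUL r1<-Mul1 | r0:7,r1:Mul1,r2:4,r3:9,r4:5,r5:3
c2: issue MUL r3<-Mul2 | r0:7,r1:Mul1,r2:4,r3:Mul2,r4:5,r5:3
c3: stall | r0:7,r1:Mul1,r2:4,r3:Mul2,r4:5,r5:3
c4: stall | r0:7,r1:Mul1,r2:4,r3:Mul2,r4:5,r5:3
c5: CDB Mul1=40; issue MUL r2<-Mul1 | r0:7,r1:40,r2:Mul1,r3:Mul2,r4:5,r5:3
c6: CDB Mul2=21; issue MUL r5<-Mul2 | r0:7,r1:40,r2:Mul1,r3:21,r4:5,r5:Mul2
c7: stall | r0:7,r1:40,r2:Mul1,r3:21,r4:5,r5:Mul2
c8: stall | r0:7,r1:40,r2:Mul1,r3:21,r4:5,r5:Mul2
c9: CDB Mul1=49; issue MUL r0<-Mul1 | r0:Mul1,r1:40,r2:49,r3:21,r4:5,r5:Mul2
c10: CDB Mul2=105; issue ADD r2<-Add1 | r0:Mul1,r1:40,r2:Add1,r3:21,r4:5,r5:105
c11: - | r0:Mul1,r1:40,r2:Add1,r3:21,r4:5,r5:105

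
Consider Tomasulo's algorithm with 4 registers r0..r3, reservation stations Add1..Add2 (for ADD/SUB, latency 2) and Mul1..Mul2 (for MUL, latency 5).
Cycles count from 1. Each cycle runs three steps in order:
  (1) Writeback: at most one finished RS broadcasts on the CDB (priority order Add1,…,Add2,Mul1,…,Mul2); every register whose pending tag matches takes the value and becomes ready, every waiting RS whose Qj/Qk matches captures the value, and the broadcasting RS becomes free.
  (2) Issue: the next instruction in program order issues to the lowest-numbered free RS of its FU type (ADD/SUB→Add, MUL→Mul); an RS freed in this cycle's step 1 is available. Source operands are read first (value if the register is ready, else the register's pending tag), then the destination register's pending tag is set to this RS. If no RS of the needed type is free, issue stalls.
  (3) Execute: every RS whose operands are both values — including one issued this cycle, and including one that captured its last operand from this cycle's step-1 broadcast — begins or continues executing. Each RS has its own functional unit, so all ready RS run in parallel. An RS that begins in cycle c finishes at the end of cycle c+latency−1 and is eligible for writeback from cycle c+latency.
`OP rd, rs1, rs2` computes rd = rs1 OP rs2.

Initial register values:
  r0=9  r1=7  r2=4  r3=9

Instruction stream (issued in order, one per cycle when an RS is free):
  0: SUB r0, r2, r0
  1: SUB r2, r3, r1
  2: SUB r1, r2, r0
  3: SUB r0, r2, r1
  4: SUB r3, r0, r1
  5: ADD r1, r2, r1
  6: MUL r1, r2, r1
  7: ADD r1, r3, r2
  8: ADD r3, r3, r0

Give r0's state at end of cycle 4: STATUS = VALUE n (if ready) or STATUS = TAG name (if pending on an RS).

STATUS = TAG Add2

cycle 1: issue SUB r0<-Add1 // r0:Add1,r1:7,r2:4,r3:9
cycle 2: issue SUB r2<-Add2 // r0:Add1,r1:7,r2:Add2,r3:9
cycle 3: CDB Add1=-5; issue SUB r1<-Add1 // r0:-5,r1:Add1,r2:Add2,r3:9
cycle 4: CDB Add2=2; issue SUB r0<-Add2 // r0:Add2,r1:Add1,r2:2,r3:9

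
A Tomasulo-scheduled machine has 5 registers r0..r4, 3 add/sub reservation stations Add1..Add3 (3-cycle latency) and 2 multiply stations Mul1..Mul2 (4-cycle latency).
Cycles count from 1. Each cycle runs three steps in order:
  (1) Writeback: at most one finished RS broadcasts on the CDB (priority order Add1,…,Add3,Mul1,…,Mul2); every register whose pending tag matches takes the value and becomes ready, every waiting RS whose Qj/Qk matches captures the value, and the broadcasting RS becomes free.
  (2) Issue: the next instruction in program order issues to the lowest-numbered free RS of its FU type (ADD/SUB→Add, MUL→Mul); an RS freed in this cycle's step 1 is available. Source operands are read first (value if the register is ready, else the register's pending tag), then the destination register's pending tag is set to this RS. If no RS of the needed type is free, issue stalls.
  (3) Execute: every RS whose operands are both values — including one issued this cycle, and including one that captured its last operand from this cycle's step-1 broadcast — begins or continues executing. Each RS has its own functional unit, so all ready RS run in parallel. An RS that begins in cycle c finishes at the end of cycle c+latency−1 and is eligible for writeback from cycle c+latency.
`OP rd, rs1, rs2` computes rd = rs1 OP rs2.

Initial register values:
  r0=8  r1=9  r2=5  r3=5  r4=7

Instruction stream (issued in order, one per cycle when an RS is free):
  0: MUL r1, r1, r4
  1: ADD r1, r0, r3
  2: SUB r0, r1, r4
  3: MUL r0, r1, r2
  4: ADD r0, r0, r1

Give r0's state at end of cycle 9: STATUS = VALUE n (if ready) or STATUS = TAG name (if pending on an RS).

cycle 1: issue MUL r1<-Mul1 // r0:8,r1:Mul1,r2:5,r3:5,r4:7
cycle 2: issue ADD r1<-Add1 // r0:8,r1:Add1,r2:5,r3:5,r4:7
cycle 3: issue SUB r0<-Add2 // r0:Add2,r1:Add1,r2:5,r3:5,r4:7
cycle 4: issue MUL r0<-Mul2 // r0:Mul2,r1:Add1,r2:5,r3:5,r4:7
cycle 5: CDB Add1=13; issue ADD r0<-Add1 // r0:Add1,r1:13,r2:5,r3:5,r4:7
cycle 6: CDB Mul1=63 // r0:Add1,r1:13,r2:5,r3:5,r4:7
cycle 7: - // r0:Add1,r1:13,r2:5,r3:5,r4:7
cycle 8: CDB Add2=6 // r0:Add1,r1:13,r2:5,r3:5,r4:7
cycle 9: CDB Mul2=65 // r0:Add1,r1:13,r2:5,r3:5,r4:7

STATUS = TAG Add1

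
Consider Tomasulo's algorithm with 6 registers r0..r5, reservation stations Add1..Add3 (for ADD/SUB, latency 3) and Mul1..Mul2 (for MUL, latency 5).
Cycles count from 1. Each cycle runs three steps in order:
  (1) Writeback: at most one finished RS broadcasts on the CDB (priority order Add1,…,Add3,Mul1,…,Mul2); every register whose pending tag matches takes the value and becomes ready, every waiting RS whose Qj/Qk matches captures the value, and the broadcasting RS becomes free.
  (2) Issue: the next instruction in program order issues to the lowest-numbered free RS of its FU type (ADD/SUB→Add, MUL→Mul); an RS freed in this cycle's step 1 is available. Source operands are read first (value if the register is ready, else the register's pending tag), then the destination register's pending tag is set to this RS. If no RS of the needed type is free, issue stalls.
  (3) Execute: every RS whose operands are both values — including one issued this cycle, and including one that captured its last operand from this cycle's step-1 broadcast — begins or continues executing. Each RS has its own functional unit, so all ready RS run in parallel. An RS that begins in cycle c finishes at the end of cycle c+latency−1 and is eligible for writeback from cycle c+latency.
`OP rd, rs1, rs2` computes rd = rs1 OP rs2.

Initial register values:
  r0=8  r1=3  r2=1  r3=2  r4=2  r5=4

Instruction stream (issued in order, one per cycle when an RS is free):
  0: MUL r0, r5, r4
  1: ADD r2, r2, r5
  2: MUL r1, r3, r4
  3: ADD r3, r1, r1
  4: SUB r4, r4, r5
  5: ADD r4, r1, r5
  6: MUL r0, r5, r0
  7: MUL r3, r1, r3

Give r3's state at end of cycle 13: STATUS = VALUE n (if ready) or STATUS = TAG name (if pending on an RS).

c1: issue MUL r0<-Mul1 | r0:Mul1,r1:3,r2:1,r3:2,r4:2,r5:4
c2: issue ADD r2<-Add1 | r0:Mul1,r1:3,r2:Add1,r3:2,r4:2,r5:4
c3: issue MUL r1<-Mul2 | r0:Mul1,r1:Mul2,r2:Add1,r3:2,r4:2,r5:4
c4: issue ADD r3<-Add2 | r0:Mul1,r1:Mul2,r2:Add1,r3:Add2,r4:2,r5:4
c5: CDB Add1=5; issue SUB r4<-Add1 | r0:Mul1,r1:Mul2,r2:5,r3:Add2,r4:Add1,r5:4
c6: CDB Mul1=8; issue ADD r4<-Add3 | r0:8,r1:Mul2,r2:5,r3:Add2,r4:Add3,r5:4
c7: issue MUL r0<-Mul1 | r0:Mul1,r1:Mul2,r2:5,r3:Add2,r4:Add3,r5:4
c8: CDB Add1=-2; stall | r0:Mul1,r1:Mul2,r2:5,r3:Add2,r4:Add3,r5:4
c9: CDB Mul2=4; issue MUL r3<-Mul2 | r0:Mul1,r1:4,r2:5,r3:Mul2,r4:Add3,r5:4
c10: - | r0:Mul1,r1:4,r2:5,r3:Mul2,r4:Add3,r5:4
c11: - | r0:Mul1,r1:4,r2:5,r3:Mul2,r4:Add3,r5:4
c12: CDB Add2=8 | r0:Mul1,r1:4,r2:5,r3:Mul2,r4:Add3,r5:4
c13: CDB Add3=8 | r0:Mul1,r1:4,r2:5,r3:Mul2,r4:8,r5:4

STATUS = TAG Mul2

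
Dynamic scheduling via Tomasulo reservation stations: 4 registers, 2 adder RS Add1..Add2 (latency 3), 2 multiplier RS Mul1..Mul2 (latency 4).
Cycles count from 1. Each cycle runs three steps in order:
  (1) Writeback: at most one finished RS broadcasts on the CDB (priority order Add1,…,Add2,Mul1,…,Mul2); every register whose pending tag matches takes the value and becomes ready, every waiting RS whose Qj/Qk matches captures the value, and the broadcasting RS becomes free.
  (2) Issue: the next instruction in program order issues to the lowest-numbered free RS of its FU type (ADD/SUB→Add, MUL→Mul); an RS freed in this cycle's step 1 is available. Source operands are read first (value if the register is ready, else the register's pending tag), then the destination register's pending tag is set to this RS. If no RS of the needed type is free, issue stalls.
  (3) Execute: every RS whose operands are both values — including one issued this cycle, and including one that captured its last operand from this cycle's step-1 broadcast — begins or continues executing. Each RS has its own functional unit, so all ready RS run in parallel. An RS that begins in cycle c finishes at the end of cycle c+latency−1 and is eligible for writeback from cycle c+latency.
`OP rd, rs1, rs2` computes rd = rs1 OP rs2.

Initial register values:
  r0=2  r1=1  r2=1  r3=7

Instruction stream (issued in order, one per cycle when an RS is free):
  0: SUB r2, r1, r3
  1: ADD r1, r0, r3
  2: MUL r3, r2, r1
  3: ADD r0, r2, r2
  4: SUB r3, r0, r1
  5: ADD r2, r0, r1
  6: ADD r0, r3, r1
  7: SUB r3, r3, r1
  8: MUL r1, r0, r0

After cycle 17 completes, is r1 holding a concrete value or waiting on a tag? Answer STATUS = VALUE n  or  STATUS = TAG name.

STATUS = TAG Mul1

cycle 1: issue SUB r2<-Add1 // r0:2,r1:1,r2:Add1,r3:7
cycle 2: issue ADD r1<-Add2 // r0:2,r1:Add2,r2:Add1,r3:7
cycle 3: issue MUL r3<-Mul1 // r0:2,r1:Add2,r2:Add1,r3:Mul1
cycle 4: CDB Add1=-6; issue ADD r0<-Add1 // r0:Add1,r1:Add2,r2:-6,r3:Mul1
cycle 5: CDB Add2=9; issue SUB r3<-Add2 // r0:Add1,r1:9,r2:-6,r3:Add2
cycle 6: stall // r0:Add1,r1:9,r2:-6,r3:Add2
cycle 7: CDB Add1=-12; issue ADD r2<-Add1 // r0:-12,r1:9,r2:Add1,r3:Add2
cycle 8: stall // r0:-12,r1:9,r2:Add1,r3:Add2
cycle 9: CDB Mul1=-54; stall // r0:-12,r1:9,r2:Add1,r3:Add2
cycle 10: CDB Add1=-3; issue ADD r0<-Add1 // r0:Add1,r1:9,r2:-3,r3:Add2
cycle 11: CDB Add2=-21; issue SUB r3<-Add2 // r0:Add1,r1:9,r2:-3,r3:Add2
cycle 12: issue MUL r1<-Mul1 // r0:Add1,r1:Mul1,r2:-3,r3:Add2
cycle 13: - // r0:Add1,r1:Mul1,r2:-3,r3:Add2
cycle 14: CDB Add1=-12 // r0:-12,r1:Mul1,r2:-3,r3:Add2
cycle 15: CDB Add2=-30 // r0:-12,r1:Mul1,r2:-3,r3:-30
cycle 16: - // r0:-12,r1:Mul1,r2:-3,r3:-30
cycle 17: - // r0:-12,r1:Mul1,r2:-3,r3:-30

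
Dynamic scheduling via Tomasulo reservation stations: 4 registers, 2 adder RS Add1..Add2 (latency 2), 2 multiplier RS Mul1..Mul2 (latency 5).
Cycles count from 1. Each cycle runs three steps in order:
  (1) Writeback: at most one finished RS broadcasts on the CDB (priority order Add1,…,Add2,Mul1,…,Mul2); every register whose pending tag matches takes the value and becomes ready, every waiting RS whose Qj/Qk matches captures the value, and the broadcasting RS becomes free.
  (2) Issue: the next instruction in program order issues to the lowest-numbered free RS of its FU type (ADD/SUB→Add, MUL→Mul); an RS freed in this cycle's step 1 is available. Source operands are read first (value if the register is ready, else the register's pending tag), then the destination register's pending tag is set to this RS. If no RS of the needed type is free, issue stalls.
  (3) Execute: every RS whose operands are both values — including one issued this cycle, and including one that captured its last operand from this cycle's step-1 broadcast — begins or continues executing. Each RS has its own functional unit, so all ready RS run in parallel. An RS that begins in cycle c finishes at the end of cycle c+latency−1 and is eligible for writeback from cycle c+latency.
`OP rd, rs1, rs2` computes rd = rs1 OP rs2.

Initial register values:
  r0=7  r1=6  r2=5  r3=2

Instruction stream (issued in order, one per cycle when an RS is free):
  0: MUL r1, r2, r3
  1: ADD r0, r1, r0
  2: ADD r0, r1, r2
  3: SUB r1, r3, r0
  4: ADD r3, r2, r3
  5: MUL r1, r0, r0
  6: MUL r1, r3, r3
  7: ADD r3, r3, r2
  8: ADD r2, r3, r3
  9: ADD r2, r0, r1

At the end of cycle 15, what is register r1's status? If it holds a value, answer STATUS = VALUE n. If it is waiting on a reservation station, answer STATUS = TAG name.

STATUS = TAG Mul2

cycle 1: issue MUL r1<-Mul1 // r0:7,r1:Mul1,r2:5,r3:2
cycle 2: issue ADD r0<-Add1 // r0:Add1,r1:Mul1,r2:5,r3:2
cycle 3: issue ADD r0<-Add2 // r0:Add2,r1:Mul1,r2:5,r3:2
cycle 4: stall // r0:Add2,r1:Mul1,r2:5,r3:2
cycle 5: stall // r0:Add2,r1:Mul1,r2:5,r3:2
cycle 6: CDB Mul1=10; stall // r0:Add2,r1:10,r2:5,r3:2
cycle 7: stall // r0:Add2,r1:10,r2:5,r3:2
cycle 8: CDB Add1=17; issue SUB r1<-Add1 // r0:Add2,r1:Add1,r2:5,r3:2
cycle 9: CDB Add2=15; issue ADD r3<-Add2 // r0:15,r1:Add1,r2:5,r3:Add2
cycle 10: issue MUL r1<-Mul1 // r0:15,r1:Mul1,r2:5,r3:Add2
cycle 11: CDB Add1=-13; issue MUL r1<-Mul2 // r0:15,r1:Mul2,r2:5,r3:Add2
cycle 12: CDB Add2=7; issue ADD r3<-Add1 // r0:15,r1:Mul2,r2:5,r3:Add1
cycle 13: issue ADD r2<-Add2 // r0:15,r1:Mul2,r2:Add2,r3:Add1
cycle 14: CDB Add1=12; issue ADD r2<-Add1 // r0:15,r1:Mul2,r2:Add1,r3:12
cycle 15: CDB Mul1=225 // r0:15,r1:Mul2,r2:Add1,r3:12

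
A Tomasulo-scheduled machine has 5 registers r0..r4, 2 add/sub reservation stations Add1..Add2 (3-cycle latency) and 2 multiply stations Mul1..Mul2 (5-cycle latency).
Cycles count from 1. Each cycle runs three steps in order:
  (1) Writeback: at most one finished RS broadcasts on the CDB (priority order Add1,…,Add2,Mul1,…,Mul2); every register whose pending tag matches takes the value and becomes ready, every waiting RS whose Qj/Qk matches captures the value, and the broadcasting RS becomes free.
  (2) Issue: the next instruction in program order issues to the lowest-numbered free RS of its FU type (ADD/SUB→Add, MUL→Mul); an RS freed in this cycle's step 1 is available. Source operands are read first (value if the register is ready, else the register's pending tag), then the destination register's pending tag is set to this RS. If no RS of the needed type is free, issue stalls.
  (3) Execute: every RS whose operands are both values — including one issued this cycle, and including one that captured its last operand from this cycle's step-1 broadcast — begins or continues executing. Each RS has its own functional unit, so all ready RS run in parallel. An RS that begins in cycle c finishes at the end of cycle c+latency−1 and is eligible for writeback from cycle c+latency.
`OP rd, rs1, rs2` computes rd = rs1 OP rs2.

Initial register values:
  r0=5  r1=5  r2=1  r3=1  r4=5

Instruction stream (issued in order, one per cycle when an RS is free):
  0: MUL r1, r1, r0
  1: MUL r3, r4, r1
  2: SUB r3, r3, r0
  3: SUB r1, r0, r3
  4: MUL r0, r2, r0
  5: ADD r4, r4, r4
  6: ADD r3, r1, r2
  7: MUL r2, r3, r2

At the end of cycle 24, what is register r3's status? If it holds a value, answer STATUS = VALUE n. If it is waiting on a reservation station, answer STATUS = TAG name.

STATUS = VALUE -114

cycle 1: issue MUL r1<-Mul1 // r0:5,r1:Mul1,r2:1,r3:1,r4:5
cycle 2: issue MUL r3<-Mul2 // r0:5,r1:Mul1,r2:1,r3:Mul2,r4:5
cycle 3: issue SUB r3<-Add1 // r0:5,r1:Mul1,r2:1,r3:Add1,r4:5
cycle 4: issue SUB r1<-Add2 // r0:5,r1:Add2,r2:1,r3:Add1,r4:5
cycle 5: stall // r0:5,r1:Add2,r2:1,r3:Add1,r4:5
cycle 6: CDB Mul1=25; issue MUL r0<-Mul1 // r0:Mul1,r1:Add2,r2:1,r3:Add1,r4:5
cycle 7: stall // r0:Mul1,r1:Add2,r2:1,r3:Add1,r4:5
cycle 8: stall // r0:Mul1,r1:Add2,r2:1,r3:Add1,r4:5
cycle 9: stall // r0:Mul1,r1:Add2,r2:1,r3:Add1,r4:5
cycle 10: stall // r0:Mul1,r1:Add2,r2:1,r3:Add1,r4:5
cycle 11: CDB Mul1=5; stall // r0:5,r1:Add2,r2:1,r3:Add1,r4:5
cycle 12: CDB Mul2=125; stall // r0:5,r1:Add2,r2:1,r3:Add1,r4:5
cycle 13: stall // r0:5,r1:Add2,r2:1,r3:Add1,r4:5
cycle 14: stall // r0:5,r1:Add2,r2:1,r3:Add1,r4:5
cycle 15: CDB Add1=120; issue ADD r4<-Add1 // r0:5,r1:Add2,r2:1,r3:120,r4:Add1
cycle 16: stall // r0:5,r1:Add2,r2:1,r3:120,r4:Add1
cycle 17: stall // r0:5,r1:Add2,r2:1,r3:120,r4:Add1
cycle 18: CDB Add1=10; issue ADD r3<-Add1 // r0:5,r1:Add2,r2:1,r3:Add1,r4:10
cycle 19: CDB Add2=-115; issue MUL r2<-Mul1 // r0:5,r1:-115,r2:Mul1,r3:Add1,r4:10
cycle 20: - // r0:5,r1:-115,r2:Mul1,r3:Add1,r4:10
cycle 21: - // r0:5,r1:-115,r2:Mul1,r3:Add1,r4:10
cycle 22: CDB Add1=-114 // r0:5,r1:-115,r2:Mul1,r3:-114,r4:10
cycle 23: - // r0:5,r1:-115,r2:Mul1,r3:-114,r4:10
cycle 24: - // r0:5,r1:-115,r2:Mul1,r3:-114,r4:10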